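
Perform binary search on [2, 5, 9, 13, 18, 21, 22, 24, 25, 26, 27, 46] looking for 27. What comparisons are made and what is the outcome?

Binary search for 27 in [2, 5, 9, 13, 18, 21, 22, 24, 25, 26, 27, 46]:

lo=0, hi=11, mid=5, arr[mid]=21 -> 21 < 27, search right half
lo=6, hi=11, mid=8, arr[mid]=25 -> 25 < 27, search right half
lo=9, hi=11, mid=10, arr[mid]=27 -> Found target at index 10!

Binary search finds 27 at index 10 after 3 comparisons. The search repeatedly halves the search space by comparing with the middle element.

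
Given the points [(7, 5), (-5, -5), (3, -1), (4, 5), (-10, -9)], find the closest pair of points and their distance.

Computing all pairwise distances among 5 points:

d((7, 5), (-5, -5)) = 15.6205
d((7, 5), (3, -1)) = 7.2111
d((7, 5), (4, 5)) = 3.0 <-- minimum
d((7, 5), (-10, -9)) = 22.0227
d((-5, -5), (3, -1)) = 8.9443
d((-5, -5), (4, 5)) = 13.4536
d((-5, -5), (-10, -9)) = 6.4031
d((3, -1), (4, 5)) = 6.0828
d((3, -1), (-10, -9)) = 15.2643
d((4, 5), (-10, -9)) = 19.799

Closest pair: (7, 5) and (4, 5) with distance 3.0

The closest pair is (7, 5) and (4, 5) with Euclidean distance 3.0. For 5 points, brute-force pairwise comparison is shown above. For large n, the divide-and-conquer algorithm (sort by x, recurse on halves, check the dividing strip) achieves O(n log n).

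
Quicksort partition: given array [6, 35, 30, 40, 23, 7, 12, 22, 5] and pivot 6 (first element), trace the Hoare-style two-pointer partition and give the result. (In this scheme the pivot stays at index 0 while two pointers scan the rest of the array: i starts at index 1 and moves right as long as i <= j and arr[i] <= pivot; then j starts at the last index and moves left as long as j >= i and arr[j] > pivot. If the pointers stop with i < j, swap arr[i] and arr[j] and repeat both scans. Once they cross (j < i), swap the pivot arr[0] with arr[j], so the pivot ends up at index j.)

Hoare-style two-pointer partition with pivot = 6:

Initial array: [6, 35, 30, 40, 23, 7, 12, 22, 5]

Pointers start at i = 1, j = 8.
i stops at index 1 (arr[1]=35 > 6), j stops at index 8 (arr[8]=5 <= 6): swap arr[1] and arr[8], array becomes [6, 5, 30, 40, 23, 7, 12, 22, 35]
i ends at 2, j ends at 1: the pointers have crossed (j < i), so scanning stops.

Swap pivot arr[0] with arr[1] to place pivot at position 1: [5, 6, 30, 40, 23, 7, 12, 22, 35]
Pivot position: 1

After partitioning with pivot 6, the array becomes [5, 6, 30, 40, 23, 7, 12, 22, 35]. The pivot is placed at index 1. All elements to the left of the pivot are <= 6, and all elements to the right are > 6.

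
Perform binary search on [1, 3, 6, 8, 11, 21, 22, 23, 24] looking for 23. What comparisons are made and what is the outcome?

Binary search for 23 in [1, 3, 6, 8, 11, 21, 22, 23, 24]:

lo=0, hi=8, mid=4, arr[mid]=11 -> 11 < 23, search right half
lo=5, hi=8, mid=6, arr[mid]=22 -> 22 < 23, search right half
lo=7, hi=8, mid=7, arr[mid]=23 -> Found target at index 7!

Binary search finds 23 at index 7 after 3 comparisons. The search repeatedly halves the search space by comparing with the middle element.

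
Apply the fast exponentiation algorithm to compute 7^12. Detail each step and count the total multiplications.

Computing 7^12 by squaring (build up from 7^1; each line after the first costs one multiplication):

7^1 = 7
7^2 = (7^1)^2 = 7^2 = 49
7^3 = 7 * 7^2 = 7 * 49 = 343
7^6 = (7^3)^2 = 343^2 = 117649
7^12 = (7^6)^2 = 117649^2 = 13841287201

Result: 13841287201
Multiplications needed: 4 (4 lines after 7^1)

7^12 = 13841287201. Using exponentiation by squaring, this requires 4 multiplications. The key idea: if the exponent is even, square the half-power; if odd, multiply by the base once.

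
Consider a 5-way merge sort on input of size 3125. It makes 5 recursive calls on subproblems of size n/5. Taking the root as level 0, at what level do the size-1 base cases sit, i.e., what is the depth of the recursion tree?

For divide and conquer with division factor 5:

Problem sizes at each level:
Level 0: 3125
Level 1: 625
Level 2: 125
Level 3: 25
Level 4: 5
Level 5: 1

The root is level 0 and the size-1 base case is level 5 (the tree spans levels 0 through 5, i.e. 6 levels counting the root), so the depth is the number of divisions: log_5(3125) = 5

The recursion tree depth is log_5(3125) = 5. At each level, the problem size is divided by 5, so it takes 5 divisions to reduce to a base case of size 1. The algorithm makes 5 recursive calls at each level.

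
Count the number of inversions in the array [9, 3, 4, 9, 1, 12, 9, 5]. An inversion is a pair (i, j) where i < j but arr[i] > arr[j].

Finding inversions in [9, 3, 4, 9, 1, 12, 9, 5]:

(0, 1): arr[0]=9 > arr[1]=3
(0, 2): arr[0]=9 > arr[2]=4
(0, 4): arr[0]=9 > arr[4]=1
(0, 7): arr[0]=9 > arr[7]=5
(1, 4): arr[1]=3 > arr[4]=1
(2, 4): arr[2]=4 > arr[4]=1
(3, 4): arr[3]=9 > arr[4]=1
(3, 7): arr[3]=9 > arr[7]=5
(5, 6): arr[5]=12 > arr[6]=9
(5, 7): arr[5]=12 > arr[7]=5
(6, 7): arr[6]=9 > arr[7]=5

Total inversions: 11

The array has 11 inversion(s): (0,1), (0,2), (0,4), (0,7), (1,4), (2,4), (3,4), (3,7), (5,6), (5,7), (6,7). Each pair (i,j) satisfies i < j and arr[i] > arr[j].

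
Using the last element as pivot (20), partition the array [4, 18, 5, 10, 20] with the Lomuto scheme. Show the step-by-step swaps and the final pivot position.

Lomuto partition with pivot = 20:

Initial array: [4, 18, 5, 10, 20]

arr[0]=4 <= 20: swap with position 0, array becomes [4, 18, 5, 10, 20]
arr[1]=18 <= 20: swap with position 1, array becomes [4, 18, 5, 10, 20]
arr[2]=5 <= 20: swap with position 2, array becomes [4, 18, 5, 10, 20]
arr[3]=10 <= 20: swap with position 3, array becomes [4, 18, 5, 10, 20]

Place pivot at position 4: [4, 18, 5, 10, 20]
Pivot position: 4

After partitioning with pivot 20, the array becomes [4, 18, 5, 10, 20]. The pivot is placed at index 4. All elements to the left of the pivot are <= 20, and all elements to the right are > 20.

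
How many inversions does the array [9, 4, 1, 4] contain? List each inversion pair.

Finding inversions in [9, 4, 1, 4]:

(0, 1): arr[0]=9 > arr[1]=4
(0, 2): arr[0]=9 > arr[2]=1
(0, 3): arr[0]=9 > arr[3]=4
(1, 2): arr[1]=4 > arr[2]=1

Total inversions: 4

The array has 4 inversion(s): (0,1), (0,2), (0,3), (1,2). Each pair (i,j) satisfies i < j and arr[i] > arr[j].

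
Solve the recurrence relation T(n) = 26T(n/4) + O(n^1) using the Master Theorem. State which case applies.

Master Theorem for T(n) = 26T(n/4) + O(n^1):

a = 26, b = 4, c = 1
log_b(a) = log_4(26) = 2.3502

Case 1: c = 1 < log_4(26) = 2.3502
T(n) = O(n^(log_4 26))

For T(n) = 26T(n/4) + O(n^1): log_4(26) = 2.3502. This is Case 1 of the Master Theorem (c < log_b(a), work dominated by leaves), giving O(n^(log_4 26)).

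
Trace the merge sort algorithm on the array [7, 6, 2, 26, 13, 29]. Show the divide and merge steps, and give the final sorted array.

Merge sort trace:

Split: [7, 6, 2, 26, 13, 29] -> [7, 6, 2] and [26, 13, 29]
  Split: [7, 6, 2] -> [7] and [6, 2]
    Split: [6, 2] -> [6] and [2]
    Merge: [6] + [2] -> [2, 6]
  Merge: [7] + [2, 6] -> [2, 6, 7]
  Split: [26, 13, 29] -> [26] and [13, 29]
    Split: [13, 29] -> [13] and [29]
    Merge: [13] + [29] -> [13, 29]
  Merge: [26] + [13, 29] -> [13, 26, 29]
Merge: [2, 6, 7] + [13, 26, 29] -> [2, 6, 7, 13, 26, 29]

Final sorted array: [2, 6, 7, 13, 26, 29]

The merge sort proceeds by recursively splitting the array and merging sorted halves.
After all merges, the sorted array is [2, 6, 7, 13, 26, 29].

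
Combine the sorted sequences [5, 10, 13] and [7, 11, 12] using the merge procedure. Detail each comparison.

Merging process:

Compare 5 vs 7: take 5 from left. Merged: [5]
Compare 10 vs 7: take 7 from right. Merged: [5, 7]
Compare 10 vs 11: take 10 from left. Merged: [5, 7, 10]
Compare 13 vs 11: take 11 from right. Merged: [5, 7, 10, 11]
Compare 13 vs 12: take 12 from right. Merged: [5, 7, 10, 11, 12]
Append remaining from left: [13]. Merged: [5, 7, 10, 11, 12, 13]

Final merged array: [5, 7, 10, 11, 12, 13]
Total comparisons: 5

The merged array is [5, 7, 10, 11, 12, 13], requiring 5 comparisons. The merge step runs in O(n) time where n is the total number of elements.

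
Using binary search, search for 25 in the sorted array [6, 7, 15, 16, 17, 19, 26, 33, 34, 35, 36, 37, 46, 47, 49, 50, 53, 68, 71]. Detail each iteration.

Binary search for 25 in [6, 7, 15, 16, 17, 19, 26, 33, 34, 35, 36, 37, 46, 47, 49, 50, 53, 68, 71]:

lo=0, hi=18, mid=9, arr[mid]=35 -> 35 > 25, search left half
lo=0, hi=8, mid=4, arr[mid]=17 -> 17 < 25, search right half
lo=5, hi=8, mid=6, arr[mid]=26 -> 26 > 25, search left half
lo=5, hi=5, mid=5, arr[mid]=19 -> 19 < 25, search right half
lo=6 > hi=5, target 25 not found

Binary search determines that 25 is not in the array after 4 comparisons. The search space was exhausted without finding the target.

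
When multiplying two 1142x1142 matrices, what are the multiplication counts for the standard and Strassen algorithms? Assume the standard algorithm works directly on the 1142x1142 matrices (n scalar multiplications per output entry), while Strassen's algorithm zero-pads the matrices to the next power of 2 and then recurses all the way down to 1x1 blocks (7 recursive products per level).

Matrix multiplication for 1142x1142 matrices:

Strassen's algorithm requires power-of-2 dimensions. Pad 1142x1142 to 2048x2048 (next power of 2).

Standard algorithm: 1142^3 = 1489355288 multiplications
Strassen's algorithm: 7^(log2(2048)) = 7^11 = 1977326743 multiplications
Difference: 1489355288 - 1977326743 = -487971455 (Strassen uses MORE here due to padding overhead — for small or just-over-power-of-2 n, padding can outweigh the per-level savings)

Standard: 1489355288 multiplications (1142^3). Strassen: 1977326743 multiplications (7^11, after padding to 2048x2048). Strassen reduces 8 recursive multiplications to 7 at each level.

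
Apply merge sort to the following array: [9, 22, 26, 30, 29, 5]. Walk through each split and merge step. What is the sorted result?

Merge sort trace:

Split: [9, 22, 26, 30, 29, 5] -> [9, 22, 26] and [30, 29, 5]
  Split: [9, 22, 26] -> [9] and [22, 26]
    Split: [22, 26] -> [22] and [26]
    Merge: [22] + [26] -> [22, 26]
  Merge: [9] + [22, 26] -> [9, 22, 26]
  Split: [30, 29, 5] -> [30] and [29, 5]
    Split: [29, 5] -> [29] and [5]
    Merge: [29] + [5] -> [5, 29]
  Merge: [30] + [5, 29] -> [5, 29, 30]
Merge: [9, 22, 26] + [5, 29, 30] -> [5, 9, 22, 26, 29, 30]

Final sorted array: [5, 9, 22, 26, 29, 30]

The merge sort proceeds by recursively splitting the array and merging sorted halves.
After all merges, the sorted array is [5, 9, 22, 26, 29, 30].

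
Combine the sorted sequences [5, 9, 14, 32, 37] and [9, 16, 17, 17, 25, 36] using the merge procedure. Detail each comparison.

Merging process:

Compare 5 vs 9: take 5 from left. Merged: [5]
Compare 9 vs 9: take 9 from left. Merged: [5, 9]
Compare 14 vs 9: take 9 from right. Merged: [5, 9, 9]
Compare 14 vs 16: take 14 from left. Merged: [5, 9, 9, 14]
Compare 32 vs 16: take 16 from right. Merged: [5, 9, 9, 14, 16]
Compare 32 vs 17: take 17 from right. Merged: [5, 9, 9, 14, 16, 17]
Compare 32 vs 17: take 17 from right. Merged: [5, 9, 9, 14, 16, 17, 17]
Compare 32 vs 25: take 25 from right. Merged: [5, 9, 9, 14, 16, 17, 17, 25]
Compare 32 vs 36: take 32 from left. Merged: [5, 9, 9, 14, 16, 17, 17, 25, 32]
Compare 37 vs 36: take 36 from right. Merged: [5, 9, 9, 14, 16, 17, 17, 25, 32, 36]
Append remaining from left: [37]. Merged: [5, 9, 9, 14, 16, 17, 17, 25, 32, 36, 37]

Final merged array: [5, 9, 9, 14, 16, 17, 17, 25, 32, 36, 37]
Total comparisons: 10

The merged array is [5, 9, 9, 14, 16, 17, 17, 25, 32, 36, 37], requiring 10 comparisons. The merge step runs in O(n) time where n is the total number of elements.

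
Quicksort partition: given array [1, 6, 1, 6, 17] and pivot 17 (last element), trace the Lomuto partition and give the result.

Lomuto partition with pivot = 17:

Initial array: [1, 6, 1, 6, 17]

arr[0]=1 <= 17: swap with position 0, array becomes [1, 6, 1, 6, 17]
arr[1]=6 <= 17: swap with position 1, array becomes [1, 6, 1, 6, 17]
arr[2]=1 <= 17: swap with position 2, array becomes [1, 6, 1, 6, 17]
arr[3]=6 <= 17: swap with position 3, array becomes [1, 6, 1, 6, 17]

Place pivot at position 4: [1, 6, 1, 6, 17]
Pivot position: 4

After partitioning with pivot 17, the array becomes [1, 6, 1, 6, 17]. The pivot is placed at index 4. All elements to the left of the pivot are <= 17, and all elements to the right are > 17.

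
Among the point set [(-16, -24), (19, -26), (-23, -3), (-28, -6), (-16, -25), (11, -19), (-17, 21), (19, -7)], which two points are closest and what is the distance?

Computing all pairwise distances among 8 points:

d((-16, -24), (19, -26)) = 35.0571
d((-16, -24), (-23, -3)) = 22.1359
d((-16, -24), (-28, -6)) = 21.6333
d((-16, -24), (-16, -25)) = 1.0 <-- minimum
d((-16, -24), (11, -19)) = 27.4591
d((-16, -24), (-17, 21)) = 45.0111
d((-16, -24), (19, -7)) = 38.9102
d((19, -26), (-23, -3)) = 47.8853
d((19, -26), (-28, -6)) = 51.0784
d((19, -26), (-16, -25)) = 35.0143
d((19, -26), (11, -19)) = 10.6301
d((19, -26), (-17, 21)) = 59.203
d((19, -26), (19, -7)) = 19.0
d((-23, -3), (-28, -6)) = 5.831
d((-23, -3), (-16, -25)) = 23.0868
d((-23, -3), (11, -19)) = 37.5766
d((-23, -3), (-17, 21)) = 24.7386
d((-23, -3), (19, -7)) = 42.19
d((-28, -6), (-16, -25)) = 22.4722
d((-28, -6), (11, -19)) = 41.1096
d((-28, -6), (-17, 21)) = 29.1548
d((-28, -6), (19, -7)) = 47.0106
d((-16, -25), (11, -19)) = 27.6586
d((-16, -25), (-17, 21)) = 46.0109
d((-16, -25), (19, -7)) = 39.3573
d((11, -19), (-17, 21)) = 48.8262
d((11, -19), (19, -7)) = 14.4222
d((-17, 21), (19, -7)) = 45.607

Closest pair: (-16, -24) and (-16, -25) with distance 1.0

The closest pair is (-16, -24) and (-16, -25) with Euclidean distance 1.0. For 8 points, brute-force pairwise comparison is shown above. For large n, the divide-and-conquer algorithm (sort by x, recurse on halves, check the dividing strip) achieves O(n log n).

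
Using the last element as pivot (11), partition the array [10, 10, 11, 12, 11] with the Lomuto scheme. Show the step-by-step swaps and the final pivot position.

Lomuto partition with pivot = 11:

Initial array: [10, 10, 11, 12, 11]

arr[0]=10 <= 11: swap with position 0, array becomes [10, 10, 11, 12, 11]
arr[1]=10 <= 11: swap with position 1, array becomes [10, 10, 11, 12, 11]
arr[2]=11 <= 11: swap with position 2, array becomes [10, 10, 11, 12, 11]
arr[3]=12 > 11: no swap

Place pivot at position 3: [10, 10, 11, 11, 12]
Pivot position: 3

After partitioning with pivot 11, the array becomes [10, 10, 11, 11, 12]. The pivot is placed at index 3. All elements to the left of the pivot are <= 11, and all elements to the right are > 11.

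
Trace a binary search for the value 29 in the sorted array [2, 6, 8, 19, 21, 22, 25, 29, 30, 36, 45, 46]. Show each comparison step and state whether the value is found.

Binary search for 29 in [2, 6, 8, 19, 21, 22, 25, 29, 30, 36, 45, 46]:

lo=0, hi=11, mid=5, arr[mid]=22 -> 22 < 29, search right half
lo=6, hi=11, mid=8, arr[mid]=30 -> 30 > 29, search left half
lo=6, hi=7, mid=6, arr[mid]=25 -> 25 < 29, search right half
lo=7, hi=7, mid=7, arr[mid]=29 -> Found target at index 7!

Binary search finds 29 at index 7 after 4 comparisons. The search repeatedly halves the search space by comparing with the middle element.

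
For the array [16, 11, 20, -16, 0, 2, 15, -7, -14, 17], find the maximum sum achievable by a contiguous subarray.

Using Kadane's algorithm on [16, 11, 20, -16, 0, 2, 15, -7, -14, 17]:

Scanning through the array:
Position 1 (value 11): max_ending_here = 27, max_so_far = 27
Position 2 (value 20): max_ending_here = 47, max_so_far = 47
Position 3 (value -16): max_ending_here = 31, max_so_far = 47
Position 4 (value 0): max_ending_here = 31, max_so_far = 47
Position 5 (value 2): max_ending_here = 33, max_so_far = 47
Position 6 (value 15): max_ending_here = 48, max_so_far = 48
Position 7 (value -7): max_ending_here = 41, max_so_far = 48
Position 8 (value -14): max_ending_here = 27, max_so_far = 48
Position 9 (value 17): max_ending_here = 44, max_so_far = 48

Maximum subarray: [16, 11, 20, -16, 0, 2, 15]
Maximum sum: 48

The maximum subarray is [16, 11, 20, -16, 0, 2, 15] with sum 48. This subarray runs from index 0 to index 6.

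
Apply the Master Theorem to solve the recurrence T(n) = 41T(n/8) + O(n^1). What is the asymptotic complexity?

Master Theorem for T(n) = 41T(n/8) + O(n^1):

a = 41, b = 8, c = 1
log_b(a) = log_8(41) = 1.7859

Case 1: c = 1 < log_8(41) = 1.7859
T(n) = O(n^(log_8 41))

For T(n) = 41T(n/8) + O(n^1): log_8(41) = 1.7859. This is Case 1 of the Master Theorem (c < log_b(a), work dominated by leaves), giving O(n^(log_8 41)).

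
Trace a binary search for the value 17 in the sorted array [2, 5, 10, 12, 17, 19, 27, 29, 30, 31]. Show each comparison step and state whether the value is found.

Binary search for 17 in [2, 5, 10, 12, 17, 19, 27, 29, 30, 31]:

lo=0, hi=9, mid=4, arr[mid]=17 -> Found target at index 4!

Binary search finds 17 at index 4 after 1 comparisons. The search repeatedly halves the search space by comparing with the middle element.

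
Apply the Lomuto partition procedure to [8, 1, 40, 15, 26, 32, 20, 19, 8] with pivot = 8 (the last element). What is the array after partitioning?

Lomuto partition with pivot = 8:

Initial array: [8, 1, 40, 15, 26, 32, 20, 19, 8]

arr[0]=8 <= 8: swap with position 0, array becomes [8, 1, 40, 15, 26, 32, 20, 19, 8]
arr[1]=1 <= 8: swap with position 1, array becomes [8, 1, 40, 15, 26, 32, 20, 19, 8]
arr[2]=40 > 8: no swap
arr[3]=15 > 8: no swap
arr[4]=26 > 8: no swap
arr[5]=32 > 8: no swap
arr[6]=20 > 8: no swap
arr[7]=19 > 8: no swap

Place pivot at position 2: [8, 1, 8, 15, 26, 32, 20, 19, 40]
Pivot position: 2

After partitioning with pivot 8, the array becomes [8, 1, 8, 15, 26, 32, 20, 19, 40]. The pivot is placed at index 2. All elements to the left of the pivot are <= 8, and all elements to the right are > 8.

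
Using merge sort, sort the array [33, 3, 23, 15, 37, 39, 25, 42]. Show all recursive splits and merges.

Merge sort trace:

Split: [33, 3, 23, 15, 37, 39, 25, 42] -> [33, 3, 23, 15] and [37, 39, 25, 42]
  Split: [33, 3, 23, 15] -> [33, 3] and [23, 15]
    Split: [33, 3] -> [33] and [3]
    Merge: [33] + [3] -> [3, 33]
    Split: [23, 15] -> [23] and [15]
    Merge: [23] + [15] -> [15, 23]
  Merge: [3, 33] + [15, 23] -> [3, 15, 23, 33]
  Split: [37, 39, 25, 42] -> [37, 39] and [25, 42]
    Split: [37, 39] -> [37] and [39]
    Merge: [37] + [39] -> [37, 39]
    Split: [25, 42] -> [25] and [42]
    Merge: [25] + [42] -> [25, 42]
  Merge: [37, 39] + [25, 42] -> [25, 37, 39, 42]
Merge: [3, 15, 23, 33] + [25, 37, 39, 42] -> [3, 15, 23, 25, 33, 37, 39, 42]

Final sorted array: [3, 15, 23, 25, 33, 37, 39, 42]

The merge sort proceeds by recursively splitting the array and merging sorted halves.
After all merges, the sorted array is [3, 15, 23, 25, 33, 37, 39, 42].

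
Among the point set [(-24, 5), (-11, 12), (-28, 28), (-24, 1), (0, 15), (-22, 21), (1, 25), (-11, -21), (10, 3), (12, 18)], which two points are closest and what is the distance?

Computing all pairwise distances among 10 points:

d((-24, 5), (-11, 12)) = 14.7648
d((-24, 5), (-28, 28)) = 23.3452
d((-24, 5), (-24, 1)) = 4.0 <-- minimum
d((-24, 5), (0, 15)) = 26.0
d((-24, 5), (-22, 21)) = 16.1245
d((-24, 5), (1, 25)) = 32.0156
d((-24, 5), (-11, -21)) = 29.0689
d((-24, 5), (10, 3)) = 34.0588
d((-24, 5), (12, 18)) = 38.2753
d((-11, 12), (-28, 28)) = 23.3452
d((-11, 12), (-24, 1)) = 17.0294
d((-11, 12), (0, 15)) = 11.4018
d((-11, 12), (-22, 21)) = 14.2127
d((-11, 12), (1, 25)) = 17.6918
d((-11, 12), (-11, -21)) = 33.0
d((-11, 12), (10, 3)) = 22.8473
d((-11, 12), (12, 18)) = 23.7697
d((-28, 28), (-24, 1)) = 27.2947
d((-28, 28), (0, 15)) = 30.8707
d((-28, 28), (-22, 21)) = 9.2195
d((-28, 28), (1, 25)) = 29.1548
d((-28, 28), (-11, -21)) = 51.8652
d((-28, 28), (10, 3)) = 45.4863
d((-28, 28), (12, 18)) = 41.2311
d((-24, 1), (0, 15)) = 27.7849
d((-24, 1), (-22, 21)) = 20.0998
d((-24, 1), (1, 25)) = 34.6554
d((-24, 1), (-11, -21)) = 25.5539
d((-24, 1), (10, 3)) = 34.0588
d((-24, 1), (12, 18)) = 39.8121
d((0, 15), (-22, 21)) = 22.8035
d((0, 15), (1, 25)) = 10.0499
d((0, 15), (-11, -21)) = 37.6431
d((0, 15), (10, 3)) = 15.6205
d((0, 15), (12, 18)) = 12.3693
d((-22, 21), (1, 25)) = 23.3452
d((-22, 21), (-11, -21)) = 43.4166
d((-22, 21), (10, 3)) = 36.7151
d((-22, 21), (12, 18)) = 34.1321
d((1, 25), (-11, -21)) = 47.5395
d((1, 25), (10, 3)) = 23.7697
d((1, 25), (12, 18)) = 13.0384
d((-11, -21), (10, 3)) = 31.8904
d((-11, -21), (12, 18)) = 45.2769
d((10, 3), (12, 18)) = 15.1327

Closest pair: (-24, 5) and (-24, 1) with distance 4.0

The closest pair is (-24, 5) and (-24, 1) with Euclidean distance 4.0. For 10 points, brute-force pairwise comparison is shown above. For large n, the divide-and-conquer algorithm (sort by x, recurse on halves, check the dividing strip) achieves O(n log n).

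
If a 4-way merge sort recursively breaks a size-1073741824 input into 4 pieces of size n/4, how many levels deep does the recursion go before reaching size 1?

For divide and conquer with division factor 4:

Problem sizes at each level:
Level 0: 1073741824
Level 1: 268435456
Level 2: 67108864
Level 3: 16777216
Level 4: 4194304
Level 5: 1048576
Level 6: 262144
Level 7: 65536
Level 8: 16384
Level 9: 4096
Level 10: 1024
Level 11: 256
Level 12: 64
Level 13: 16
Level 14: 4
Level 15: 1

The root is level 0 and the size-1 base case is level 15 (the tree spans levels 0 through 15, i.e. 16 levels counting the root), so the depth is the number of divisions: log_4(1073741824) = 15

The recursion tree depth is log_4(1073741824) = 15. At each level, the problem size is divided by 4, so it takes 15 divisions to reduce to a base case of size 1. The algorithm makes 4 recursive calls at each level.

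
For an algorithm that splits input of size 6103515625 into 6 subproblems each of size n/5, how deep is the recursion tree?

For divide and conquer with division factor 5:

Problem sizes at each level:
Level 0: 6103515625
Level 1: 1220703125
Level 2: 244140625
Level 3: 48828125
Level 4: 9765625
Level 5: 1953125
Level 6: 390625
Level 7: 78125
Level 8: 15625
Level 9: 3125
Level 10: 625
Level 11: 125
Level 12: 25
Level 13: 5
Level 14: 1

The root is level 0 and the size-1 base case is level 14 (the tree spans levels 0 through 14, i.e. 15 levels counting the root), so the depth is the number of divisions: log_5(6103515625) = 14

The recursion tree depth is log_5(6103515625) = 14. At each level, the problem size is divided by 5, so it takes 14 divisions to reduce to a base case of size 1. The algorithm makes 6 recursive calls at each level.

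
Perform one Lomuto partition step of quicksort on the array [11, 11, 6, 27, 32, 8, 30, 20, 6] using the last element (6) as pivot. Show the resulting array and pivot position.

Lomuto partition with pivot = 6:

Initial array: [11, 11, 6, 27, 32, 8, 30, 20, 6]

arr[0]=11 > 6: no swap
arr[1]=11 > 6: no swap
arr[2]=6 <= 6: swap with position 0, array becomes [6, 11, 11, 27, 32, 8, 30, 20, 6]
arr[3]=27 > 6: no swap
arr[4]=32 > 6: no swap
arr[5]=8 > 6: no swap
arr[6]=30 > 6: no swap
arr[7]=20 > 6: no swap

Place pivot at position 1: [6, 6, 11, 27, 32, 8, 30, 20, 11]
Pivot position: 1

After partitioning with pivot 6, the array becomes [6, 6, 11, 27, 32, 8, 30, 20, 11]. The pivot is placed at index 1. All elements to the left of the pivot are <= 6, and all elements to the right are > 6.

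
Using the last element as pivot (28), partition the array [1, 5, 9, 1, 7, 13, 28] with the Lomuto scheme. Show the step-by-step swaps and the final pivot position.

Lomuto partition with pivot = 28:

Initial array: [1, 5, 9, 1, 7, 13, 28]

arr[0]=1 <= 28: swap with position 0, array becomes [1, 5, 9, 1, 7, 13, 28]
arr[1]=5 <= 28: swap with position 1, array becomes [1, 5, 9, 1, 7, 13, 28]
arr[2]=9 <= 28: swap with position 2, array becomes [1, 5, 9, 1, 7, 13, 28]
arr[3]=1 <= 28: swap with position 3, array becomes [1, 5, 9, 1, 7, 13, 28]
arr[4]=7 <= 28: swap with position 4, array becomes [1, 5, 9, 1, 7, 13, 28]
arr[5]=13 <= 28: swap with position 5, array becomes [1, 5, 9, 1, 7, 13, 28]

Place pivot at position 6: [1, 5, 9, 1, 7, 13, 28]
Pivot position: 6

After partitioning with pivot 28, the array becomes [1, 5, 9, 1, 7, 13, 28]. The pivot is placed at index 6. All elements to the left of the pivot are <= 28, and all elements to the right are > 28.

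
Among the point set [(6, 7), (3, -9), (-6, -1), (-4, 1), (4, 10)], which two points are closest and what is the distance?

Computing all pairwise distances among 5 points:

d((6, 7), (3, -9)) = 16.2788
d((6, 7), (-6, -1)) = 14.4222
d((6, 7), (-4, 1)) = 11.6619
d((6, 7), (4, 10)) = 3.6056
d((3, -9), (-6, -1)) = 12.0416
d((3, -9), (-4, 1)) = 12.2066
d((3, -9), (4, 10)) = 19.0263
d((-6, -1), (-4, 1)) = 2.8284 <-- minimum
d((-6, -1), (4, 10)) = 14.8661
d((-4, 1), (4, 10)) = 12.0416

Closest pair: (-6, -1) and (-4, 1) with distance 2.8284

The closest pair is (-6, -1) and (-4, 1) with Euclidean distance 2.8284. For 5 points, brute-force pairwise comparison is shown above. For large n, the divide-and-conquer algorithm (sort by x, recurse on halves, check the dividing strip) achieves O(n log n).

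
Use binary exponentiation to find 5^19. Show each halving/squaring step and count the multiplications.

Computing 5^19 by squaring (build up from 5^1; each line after the first costs one multiplication):

5^1 = 5
5^2 = (5^1)^2 = 5^2 = 25
5^4 = (5^2)^2 = 25^2 = 625
5^8 = (5^4)^2 = 625^2 = 390625
5^9 = 5 * 5^8 = 5 * 390625 = 1953125
5^18 = (5^9)^2 = 1953125^2 = 3814697265625
5^19 = 5 * 5^18 = 5 * 3814697265625 = 19073486328125

Result: 19073486328125
Multiplications needed: 6 (6 lines after 5^1)

5^19 = 19073486328125. Using exponentiation by squaring, this requires 6 multiplications. The key idea: if the exponent is even, square the half-power; if odd, multiply by the base once.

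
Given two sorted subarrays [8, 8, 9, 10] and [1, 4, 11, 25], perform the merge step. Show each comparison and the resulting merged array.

Merging process:

Compare 8 vs 1: take 1 from right. Merged: [1]
Compare 8 vs 4: take 4 from right. Merged: [1, 4]
Compare 8 vs 11: take 8 from left. Merged: [1, 4, 8]
Compare 8 vs 11: take 8 from left. Merged: [1, 4, 8, 8]
Compare 9 vs 11: take 9 from left. Merged: [1, 4, 8, 8, 9]
Compare 10 vs 11: take 10 from left. Merged: [1, 4, 8, 8, 9, 10]
Append remaining from right: [11, 25]. Merged: [1, 4, 8, 8, 9, 10, 11, 25]

Final merged array: [1, 4, 8, 8, 9, 10, 11, 25]
Total comparisons: 6

The merged array is [1, 4, 8, 8, 9, 10, 11, 25], requiring 6 comparisons. The merge step runs in O(n) time where n is the total number of elements.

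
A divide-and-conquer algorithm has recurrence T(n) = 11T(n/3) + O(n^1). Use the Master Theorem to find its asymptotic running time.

Master Theorem for T(n) = 11T(n/3) + O(n^1):

a = 11, b = 3, c = 1
log_b(a) = log_3(11) = 2.1827

Case 1: c = 1 < log_3(11) = 2.1827
T(n) = O(n^(log_3 11))

For T(n) = 11T(n/3) + O(n^1): log_3(11) = 2.1827. This is Case 1 of the Master Theorem (c < log_b(a), work dominated by leaves), giving O(n^(log_3 11)).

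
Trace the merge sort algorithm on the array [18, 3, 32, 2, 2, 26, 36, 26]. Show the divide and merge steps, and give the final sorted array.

Merge sort trace:

Split: [18, 3, 32, 2, 2, 26, 36, 26] -> [18, 3, 32, 2] and [2, 26, 36, 26]
  Split: [18, 3, 32, 2] -> [18, 3] and [32, 2]
    Split: [18, 3] -> [18] and [3]
    Merge: [18] + [3] -> [3, 18]
    Split: [32, 2] -> [32] and [2]
    Merge: [32] + [2] -> [2, 32]
  Merge: [3, 18] + [2, 32] -> [2, 3, 18, 32]
  Split: [2, 26, 36, 26] -> [2, 26] and [36, 26]
    Split: [2, 26] -> [2] and [26]
    Merge: [2] + [26] -> [2, 26]
    Split: [36, 26] -> [36] and [26]
    Merge: [36] + [26] -> [26, 36]
  Merge: [2, 26] + [26, 36] -> [2, 26, 26, 36]
Merge: [2, 3, 18, 32] + [2, 26, 26, 36] -> [2, 2, 3, 18, 26, 26, 32, 36]

Final sorted array: [2, 2, 3, 18, 26, 26, 32, 36]

The merge sort proceeds by recursively splitting the array and merging sorted halves.
After all merges, the sorted array is [2, 2, 3, 18, 26, 26, 32, 36].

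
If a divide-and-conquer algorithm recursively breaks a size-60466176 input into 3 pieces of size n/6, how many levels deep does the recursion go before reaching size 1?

For divide and conquer with division factor 6:

Problem sizes at each level:
Level 0: 60466176
Level 1: 10077696
Level 2: 1679616
Level 3: 279936
Level 4: 46656
Level 5: 7776
Level 6: 1296
Level 7: 216
Level 8: 36
Level 9: 6
Level 10: 1

The root is level 0 and the size-1 base case is level 10 (the tree spans levels 0 through 10, i.e. 11 levels counting the root), so the depth is the number of divisions: log_6(60466176) = 10

The recursion tree depth is log_6(60466176) = 10. At each level, the problem size is divided by 6, so it takes 10 divisions to reduce to a base case of size 1. The algorithm makes 3 recursive calls at each level.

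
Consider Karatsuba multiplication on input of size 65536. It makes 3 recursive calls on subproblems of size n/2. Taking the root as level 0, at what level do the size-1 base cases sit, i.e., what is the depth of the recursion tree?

For divide and conquer with division factor 2:

Problem sizes at each level:
Level 0: 65536
Level 1: 32768
Level 2: 16384
Level 3: 8192
Level 4: 4096
Level 5: 2048
Level 6: 1024
Level 7: 512
Level 8: 256
Level 9: 128
Level 10: 64
Level 11: 32
Level 12: 16
Level 13: 8
Level 14: 4
Level 15: 2
Level 16: 1

The root is level 0 and the size-1 base case is level 16 (the tree spans levels 0 through 16, i.e. 17 levels counting the root), so the depth is the number of divisions: log_2(65536) = 16

The recursion tree depth is log_2(65536) = 16. At each level, the problem size is divided by 2, so it takes 16 divisions to reduce to a base case of size 1. The algorithm makes 3 recursive calls at each level.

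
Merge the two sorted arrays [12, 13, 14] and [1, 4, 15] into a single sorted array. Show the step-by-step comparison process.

Merging process:

Compare 12 vs 1: take 1 from right. Merged: [1]
Compare 12 vs 4: take 4 from right. Merged: [1, 4]
Compare 12 vs 15: take 12 from left. Merged: [1, 4, 12]
Compare 13 vs 15: take 13 from left. Merged: [1, 4, 12, 13]
Compare 14 vs 15: take 14 from left. Merged: [1, 4, 12, 13, 14]
Append remaining from right: [15]. Merged: [1, 4, 12, 13, 14, 15]

Final merged array: [1, 4, 12, 13, 14, 15]
Total comparisons: 5

The merged array is [1, 4, 12, 13, 14, 15], requiring 5 comparisons. The merge step runs in O(n) time where n is the total number of elements.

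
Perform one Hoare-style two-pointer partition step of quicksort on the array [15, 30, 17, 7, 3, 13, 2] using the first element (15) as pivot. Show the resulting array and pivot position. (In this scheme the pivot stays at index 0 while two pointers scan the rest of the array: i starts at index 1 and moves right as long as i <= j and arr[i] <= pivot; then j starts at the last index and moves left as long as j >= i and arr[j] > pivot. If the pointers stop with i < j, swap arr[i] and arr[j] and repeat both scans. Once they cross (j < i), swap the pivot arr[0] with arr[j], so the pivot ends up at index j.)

Hoare-style two-pointer partition with pivot = 15:

Initial array: [15, 30, 17, 7, 3, 13, 2]

Pointers start at i = 1, j = 6.
i stops at index 1 (arr[1]=30 > 15), j stops at index 6 (arr[6]=2 <= 15): swap arr[1] and arr[6], array becomes [15, 2, 17, 7, 3, 13, 30]
i stops at index 2 (arr[2]=17 > 15), j stops at index 5 (arr[5]=13 <= 15): swap arr[2] and arr[5], array becomes [15, 2, 13, 7, 3, 17, 30]
i ends at 5, j ends at 4: the pointers have crossed (j < i), so scanning stops.

Swap pivot arr[0] with arr[4] to place pivot at position 4: [3, 2, 13, 7, 15, 17, 30]
Pivot position: 4

After partitioning with pivot 15, the array becomes [3, 2, 13, 7, 15, 17, 30]. The pivot is placed at index 4. All elements to the left of the pivot are <= 15, and all elements to the right are > 15.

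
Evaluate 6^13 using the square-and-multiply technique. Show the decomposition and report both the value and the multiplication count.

Computing 6^13 by squaring (build up from 6^1; each line after the first costs one multiplication):

6^1 = 6
6^2 = (6^1)^2 = 6^2 = 36
6^3 = 6 * 6^2 = 6 * 36 = 216
6^6 = (6^3)^2 = 216^2 = 46656
6^12 = (6^6)^2 = 46656^2 = 2176782336
6^13 = 6 * 6^12 = 6 * 2176782336 = 13060694016

Result: 13060694016
Multiplications needed: 5 (5 lines after 6^1)

6^13 = 13060694016. Using exponentiation by squaring, this requires 5 multiplications. The key idea: if the exponent is even, square the half-power; if odd, multiply by the base once.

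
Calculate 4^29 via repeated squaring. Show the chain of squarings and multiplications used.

Computing 4^29 by squaring (build up from 4^1; each line after the first costs one multiplication):

4^1 = 4
4^2 = (4^1)^2 = 4^2 = 16
4^3 = 4 * 4^2 = 4 * 16 = 64
4^6 = (4^3)^2 = 64^2 = 4096
4^7 = 4 * 4^6 = 4 * 4096 = 16384
4^14 = (4^7)^2 = 16384^2 = 268435456
4^28 = (4^14)^2 = 268435456^2 = 72057594037927936
4^29 = 4 * 4^28 = 4 * 72057594037927936 = 288230376151711744

Result: 288230376151711744
Multiplications needed: 7 (7 lines after 4^1)

4^29 = 288230376151711744. Using exponentiation by squaring, this requires 7 multiplications. The key idea: if the exponent is even, square the half-power; if odd, multiply by the base once.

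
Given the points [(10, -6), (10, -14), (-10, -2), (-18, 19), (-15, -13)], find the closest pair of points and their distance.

Computing all pairwise distances among 5 points:

d((10, -6), (10, -14)) = 8.0 <-- minimum
d((10, -6), (-10, -2)) = 20.3961
d((10, -6), (-18, 19)) = 37.5366
d((10, -6), (-15, -13)) = 25.9615
d((10, -14), (-10, -2)) = 23.3238
d((10, -14), (-18, 19)) = 43.2782
d((10, -14), (-15, -13)) = 25.02
d((-10, -2), (-18, 19)) = 22.4722
d((-10, -2), (-15, -13)) = 12.083
d((-18, 19), (-15, -13)) = 32.1403

Closest pair: (10, -6) and (10, -14) with distance 8.0

The closest pair is (10, -6) and (10, -14) with Euclidean distance 8.0. For 5 points, brute-force pairwise comparison is shown above. For large n, the divide-and-conquer algorithm (sort by x, recurse on halves, check the dividing strip) achieves O(n log n).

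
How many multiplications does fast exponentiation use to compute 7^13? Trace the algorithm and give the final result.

Computing 7^13 by squaring (build up from 7^1; each line after the first costs one multiplication):

7^1 = 7
7^2 = (7^1)^2 = 7^2 = 49
7^3 = 7 * 7^2 = 7 * 49 = 343
7^6 = (7^3)^2 = 343^2 = 117649
7^12 = (7^6)^2 = 117649^2 = 13841287201
7^13 = 7 * 7^12 = 7 * 13841287201 = 96889010407

Result: 96889010407
Multiplications needed: 5 (5 lines after 7^1)

7^13 = 96889010407. Using exponentiation by squaring, this requires 5 multiplications. The key idea: if the exponent is even, square the half-power; if odd, multiply by the base once.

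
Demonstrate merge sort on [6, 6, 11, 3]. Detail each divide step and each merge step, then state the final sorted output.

Merge sort trace:

Split: [6, 6, 11, 3] -> [6, 6] and [11, 3]
  Split: [6, 6] -> [6] and [6]
  Merge: [6] + [6] -> [6, 6]
  Split: [11, 3] -> [11] and [3]
  Merge: [11] + [3] -> [3, 11]
Merge: [6, 6] + [3, 11] -> [3, 6, 6, 11]

Final sorted array: [3, 6, 6, 11]

The merge sort proceeds by recursively splitting the array and merging sorted halves.
After all merges, the sorted array is [3, 6, 6, 11].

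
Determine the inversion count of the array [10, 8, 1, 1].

Finding inversions in [10, 8, 1, 1]:

(0, 1): arr[0]=10 > arr[1]=8
(0, 2): arr[0]=10 > arr[2]=1
(0, 3): arr[0]=10 > arr[3]=1
(1, 2): arr[1]=8 > arr[2]=1
(1, 3): arr[1]=8 > arr[3]=1

Total inversions: 5

The array has 5 inversion(s): (0,1), (0,2), (0,3), (1,2), (1,3). Each pair (i,j) satisfies i < j and arr[i] > arr[j].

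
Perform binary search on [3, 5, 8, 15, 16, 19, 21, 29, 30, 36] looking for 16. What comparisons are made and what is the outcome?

Binary search for 16 in [3, 5, 8, 15, 16, 19, 21, 29, 30, 36]:

lo=0, hi=9, mid=4, arr[mid]=16 -> Found target at index 4!

Binary search finds 16 at index 4 after 1 comparisons. The search repeatedly halves the search space by comparing with the middle element.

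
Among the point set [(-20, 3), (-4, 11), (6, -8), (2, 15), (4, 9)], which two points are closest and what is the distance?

Computing all pairwise distances among 5 points:

d((-20, 3), (-4, 11)) = 17.8885
d((-20, 3), (6, -8)) = 28.2312
d((-20, 3), (2, 15)) = 25.0599
d((-20, 3), (4, 9)) = 24.7386
d((-4, 11), (6, -8)) = 21.4709
d((-4, 11), (2, 15)) = 7.2111
d((-4, 11), (4, 9)) = 8.2462
d((6, -8), (2, 15)) = 23.3452
d((6, -8), (4, 9)) = 17.1172
d((2, 15), (4, 9)) = 6.3246 <-- minimum

Closest pair: (2, 15) and (4, 9) with distance 6.3246

The closest pair is (2, 15) and (4, 9) with Euclidean distance 6.3246. For 5 points, brute-force pairwise comparison is shown above. For large n, the divide-and-conquer algorithm (sort by x, recurse on halves, check the dividing strip) achieves O(n log n).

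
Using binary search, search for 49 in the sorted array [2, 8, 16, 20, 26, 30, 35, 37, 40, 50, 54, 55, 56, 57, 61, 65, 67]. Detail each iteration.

Binary search for 49 in [2, 8, 16, 20, 26, 30, 35, 37, 40, 50, 54, 55, 56, 57, 61, 65, 67]:

lo=0, hi=16, mid=8, arr[mid]=40 -> 40 < 49, search right half
lo=9, hi=16, mid=12, arr[mid]=56 -> 56 > 49, search left half
lo=9, hi=11, mid=10, arr[mid]=54 -> 54 > 49, search left half
lo=9, hi=9, mid=9, arr[mid]=50 -> 50 > 49, search left half
lo=9 > hi=8, target 49 not found

Binary search determines that 49 is not in the array after 4 comparisons. The search space was exhausted without finding the target.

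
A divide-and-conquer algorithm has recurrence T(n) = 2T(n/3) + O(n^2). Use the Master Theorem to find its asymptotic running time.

Master Theorem for T(n) = 2T(n/3) + O(n^2):

a = 2, b = 3, c = 2
log_b(a) = log_3(2) = 0.6309

Case 3: c = 2 > log_3(2) = 0.6309
T(n) = O(n^2) = O(n^2)

For T(n) = 2T(n/3) + O(n^2): log_3(2) = 0.6309. This is Case 3 of the Master Theorem (c > log_b(a), work dominated by root), giving O(n^2).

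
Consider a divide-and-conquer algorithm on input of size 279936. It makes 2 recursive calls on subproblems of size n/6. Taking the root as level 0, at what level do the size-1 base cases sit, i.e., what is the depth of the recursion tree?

For divide and conquer with division factor 6:

Problem sizes at each level:
Level 0: 279936
Level 1: 46656
Level 2: 7776
Level 3: 1296
Level 4: 216
Level 5: 36
Level 6: 6
Level 7: 1

The root is level 0 and the size-1 base case is level 7 (the tree spans levels 0 through 7, i.e. 8 levels counting the root), so the depth is the number of divisions: log_6(279936) = 7

The recursion tree depth is log_6(279936) = 7. At each level, the problem size is divided by 6, so it takes 7 divisions to reduce to a base case of size 1. The algorithm makes 2 recursive calls at each level.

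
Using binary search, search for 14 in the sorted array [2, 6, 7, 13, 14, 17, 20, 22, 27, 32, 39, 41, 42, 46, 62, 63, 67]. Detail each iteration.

Binary search for 14 in [2, 6, 7, 13, 14, 17, 20, 22, 27, 32, 39, 41, 42, 46, 62, 63, 67]:

lo=0, hi=16, mid=8, arr[mid]=27 -> 27 > 14, search left half
lo=0, hi=7, mid=3, arr[mid]=13 -> 13 < 14, search right half
lo=4, hi=7, mid=5, arr[mid]=17 -> 17 > 14, search left half
lo=4, hi=4, mid=4, arr[mid]=14 -> Found target at index 4!

Binary search finds 14 at index 4 after 4 comparisons. The search repeatedly halves the search space by comparing with the middle element.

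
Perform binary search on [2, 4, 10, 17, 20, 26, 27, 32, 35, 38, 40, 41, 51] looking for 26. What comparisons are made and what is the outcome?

Binary search for 26 in [2, 4, 10, 17, 20, 26, 27, 32, 35, 38, 40, 41, 51]:

lo=0, hi=12, mid=6, arr[mid]=27 -> 27 > 26, search left half
lo=0, hi=5, mid=2, arr[mid]=10 -> 10 < 26, search right half
lo=3, hi=5, mid=4, arr[mid]=20 -> 20 < 26, search right half
lo=5, hi=5, mid=5, arr[mid]=26 -> Found target at index 5!

Binary search finds 26 at index 5 after 4 comparisons. The search repeatedly halves the search space by comparing with the middle element.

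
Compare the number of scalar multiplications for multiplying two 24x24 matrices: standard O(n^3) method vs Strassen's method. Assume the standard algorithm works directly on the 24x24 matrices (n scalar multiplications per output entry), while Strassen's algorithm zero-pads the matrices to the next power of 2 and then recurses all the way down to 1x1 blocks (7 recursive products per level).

Matrix multiplication for 24x24 matrices:

Strassen's algorithm requires power-of-2 dimensions. Pad 24x24 to 32x32 (next power of 2).

Standard algorithm: 24^3 = 13824 multiplications
Strassen's algorithm: 7^(log2(32)) = 7^5 = 16807 multiplications
Difference: 13824 - 16807 = -2983 (Strassen uses MORE here due to padding overhead — for small or just-over-power-of-2 n, padding can outweigh the per-level savings)

Standard: 13824 multiplications (24^3). Strassen: 16807 multiplications (7^5, after padding to 32x32). Strassen reduces 8 recursive multiplications to 7 at each level.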